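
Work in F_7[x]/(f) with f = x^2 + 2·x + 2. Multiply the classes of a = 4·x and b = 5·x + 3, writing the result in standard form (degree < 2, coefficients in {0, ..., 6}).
a · b ≡ 2 (mod f(x))

Multiply as integer polynomials: a · b = 20·x^2 + 12·x. Reducing coefficients mod 7: a · b ≡ 6·x^2 + 5·x. Now divide by f(x) = x^2 + 2·x + 2 in F_7[x], eliminating the leading term at each step:
  leading term 6·x^2: subtract (6)·f(x) = 6·x^2 + 5·x + 5, leaving 2 (coefficients mod 7)
The degree is now < 2, so this is the remainder. Hence a · b ≡ 2 in F_7[x]/(f).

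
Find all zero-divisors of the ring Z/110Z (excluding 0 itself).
An element a ∈ Z/110Z (with a ≠ 0) is a zero-divisor iff gcd(a, 110) > 1 (because a is a unit precisely when gcd(a, n) = 1, and in Z/nZ every nonzero, non-unit element is a zero-divisor). Scan a = 1, ..., 109 and keep those with gcd(a, 110) > 1:
  gcd(2, 110) = 2, gcd(4, 110) = 2, gcd(5, 110) = 5, gcd(6, 110) = 2, gcd(8, 110) = 2, gcd(10, 110) = 10, gcd(11, 110) = 11, gcd(12, 110) = 2, gcd(14, 110) = 2, gcd(15, 110) = 5, gcd(16, 110) = 2, gcd(18, 110) = 2, gcd(20, 110) = 10, gcd(22, 110) = 22, gcd(24, 110) = 2, gcd(25, 110) = 5, gcd(26, 110) = 2, gcd(28, 110) = 2, gcd(30, 110) = 10, gcd(32, 110) = 2, gcd(33, 110) = 11, gcd(34, 110) = 2, gcd(35, 110) = 5, gcd(36, 110) = 2, gcd(38, 110) = 2, gcd(40, 110) = 10, gcd(42, 110) = 2, gcd(44, 110) = 22, gcd(45, 110) = 5, gcd(46, 110) = 2, gcd(48, 110) = 2, gcd(50, 110) = 10, gcd(52, 110) = 2, gcd(54, 110) = 2, gcd(55, 110) = 55, gcd(56, 110) = 2, gcd(58, 110) = 2, gcd(60, 110) = 10, gcd(62, 110) = 2, gcd(64, 110) = 2, gcd(65, 110) = 5, gcd(66, 110) = 22, gcd(68, 110) = 2, gcd(70, 110) = 10, gcd(72, 110) = 2, gcd(74, 110) = 2, gcd(75, 110) = 5, gcd(76, 110) = 2, gcd(77, 110) = 11, gcd(78, 110) = 2, gcd(80, 110) = 10, gcd(82, 110) = 2, gcd(84, 110) = 2, gcd(85, 110) = 5, gcd(86, 110) = 2, gcd(88, 110) = 22, gcd(90, 110) = 10, gcd(92, 110) = 2, gcd(94, 110) = 2, gcd(95, 110) = 5, gcd(96, 110) = 2, gcd(98, 110) = 2, gcd(99, 110) = 11, gcd(100, 110) = 10, gcd(102, 110) = 2, gcd(104, 110) = 2, gcd(105, 110) = 5, gcd(106, 110) = 2, gcd(108, 110) = 2.
All other a ∈ {1, ..., 109} have gcd(a, 110) = 1 and are units. So the nonzero zero-divisors are exactly the 69 values of a appearing in this scan.

Final answer: nonzero zero-divisors of Z/110Z = {2, 4, 5, 6, 8, 10, 11, 12, 14, 15, 16, 18, 20, 22, 24, 25, 26, 28, 30, 32, 33, 34, 35, 36, 38, 40, 42, 44, 45, 46, 48, 50, 52, 54, 55, 56, 58, 60, 62, 64, 65, 66, 68, 70, 72, 74, 75, 76, 77, 78, 80, 82, 84, 85, 86, 88, 90, 92, 94, 95, 96, 98, 99, 100, 102, 104, 105, 106, 108}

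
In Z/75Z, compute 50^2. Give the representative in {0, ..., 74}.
Use repeated squaring. Binary(2) = 10. Walk through the bits of the exponent 2 left-to-right: at each bit after the leading one, square the running value, then multiply by 50 if the bit is 1 (always reducing mod 75):
  bit 1 = 1 (leading): start with 50.
  bit 2 = 0: square 50^2 = 2500 ≡ 25 (mod 75).
Final value: 50^2 ≡ 25 (mod 75).

Final answer: 25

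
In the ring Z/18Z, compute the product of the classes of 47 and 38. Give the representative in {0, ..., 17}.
Reduce the factors first: 47 ≡ 11, 38 ≡ 2 (mod 18), so 47 · 38 ≡ 11 · 2 (mod 18). 11 · 2 = 22. Dividing by 18: 22 = 1·18 + 4. So (47 · 38) mod 18 = 4.

Final answer: 4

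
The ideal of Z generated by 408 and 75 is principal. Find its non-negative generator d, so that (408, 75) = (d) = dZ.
(408, 75) = (3); d = 3

In the PID Z, (a, b) is generated by gcd(a, b). Compute gcd(408, 75) with the extended Euclidean algorithm, tracking rows (r, s, t) with s·408 + t·75 = r:
  row A: (408, 1, 0)   [1·408 + 0·75 = 408]
  row B: (75, 0, 1)   [0·408 + 1·75 = 75]
  408 = 5·75 + 33   → row C = row A − 5·row B = (33, 1, −5)   [check: 1·408 − 5·75 = 33]
  75 = 2·33 + 9   → row D = row B − 2·row C = (9, −2, 11)   [check: −2·408 + 11·75 = 9]
  33 = 3·9 + 6   → row E = row C − 3·row D = (6, 7, −38)   [check: 7·408 − 38·75 = 6]
  9 = 1·6 + 3   → row F = row D − 1·row E = (3, −9, 49)   [check: −9·408 + 49·75 = 3]
  6 = 2·3 + 0   → remainder 0, stop. gcd = 3 (last nonzero row F).
So gcd(408, 75) = 3, with Bézout identity −9·408 + 49·75 = 3. Containment (⊇): the Bézout identity exhibits 3 as an element of (408, 75), giving (3) ⊆ (408, 75). Containment (⊆): since 3 | 408 and 3 | 75 (408 = 3·136, 75 = 3·25), every Z-linear combination of 408 and 75 is divisible by 3, so (408, 75) ⊆ (3). Therefore (408, 75) = (3), d = 3.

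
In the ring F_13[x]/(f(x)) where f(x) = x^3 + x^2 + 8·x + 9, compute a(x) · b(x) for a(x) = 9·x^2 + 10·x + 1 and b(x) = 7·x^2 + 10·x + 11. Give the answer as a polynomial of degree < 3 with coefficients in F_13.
a · b ≡ 8·x^2 + 12·x + 9 (mod f(x))

Multiply as integer polynomials: a · b = 63·x^4 + 160·x^3 + 206·x^2 + 120·x + 11. Reducing coefficients mod 13: a · b ≡ 11·x^4 + 4·x^3 + 11·x^2 + 3·x + 11. Now divide by f(x) = x^3 + x^2 + 8·x + 9 in F_13[x], eliminating the leading term at each step:
  leading term 11·x^4: subtract (11·x)·f(x) = 11·x^4 + 11·x^3 + 10·x^2 + 8·x, leaving 6·x^3 + x^2 + 8·x + 11 (coefficients mod 13)
  leading term 6·x^3: subtract (6)·f(x) = 6·x^3 + 6·x^2 + 9·x + 2, leaving 8·x^2 + 12·x + 9 (coefficients mod 13)
The degree is now < 3, so this is the remainder. Hence a · b ≡ 8·x^2 + 12·x + 9 in F_13[x]/(f).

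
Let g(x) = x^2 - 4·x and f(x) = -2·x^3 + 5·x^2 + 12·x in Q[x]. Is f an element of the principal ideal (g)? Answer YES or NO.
In Q[x] the ideal (g) consists of all multiples of g, so f ∈ (g) iff g | f, i.e. iff the remainder of f on division by g is 0. Divide f by g (g is monic, so eliminate the leading term of the running remainder at each step):
  leading term -2·x^3: subtract (-2·x)·g(x) = -2·x^3 + 8·x^2, leaving -3·x^2 + 12·x
  leading term -3·x^2: subtract (-3)·g(x) = -3·x^2 + 12·x, leaving 0
The remainder is 0, so f(x) = g(x) · h(x) with h(x) = -2·x - 3. Hence g | f, i.e. f ∈ (g).

Final answer: YES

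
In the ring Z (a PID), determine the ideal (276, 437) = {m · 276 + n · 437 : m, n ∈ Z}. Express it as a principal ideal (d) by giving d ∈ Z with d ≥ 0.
(276, 437) = (23); d = 23

In the PID Z, (a, b) is generated by gcd(a, b). Compute gcd(437, 276) with the extended Euclidean algorithm, tracking rows (r, s, t) with s·437 + t·276 = r:
  row A: (437, 1, 0)   [1·437 + 0·276 = 437]
  row B: (276, 0, 1)   [0·437 + 1·276 = 276]
  437 = 1·276 + 161   → row C = row A − 1·row B = (161, 1, −1)   [check: 1·437 − 1·276 = 161]
  276 = 1·161 + 115   → row D = row B − 1·row C = (115, −1, 2)   [check: −1·437 + 2·276 = 115]
  161 = 1·115 + 46   → row E = row C − 1·row D = (46, 2, −3)   [check: 2·437 − 3·276 = 46]
  115 = 2·46 + 23   → row F = row D − 2·row E = (23, −5, 8)   [check: −5·437 + 8·276 = 23]
  46 = 2·23 + 0   → remainder 0, stop. gcd = 23 (last nonzero row F).
So gcd(276, 437) = 23, with Bézout identity −5·437 + 8·276 = 23. Containment (⊇): the Bézout identity exhibits 23 as an element of (276, 437), giving (23) ⊆ (276, 437). Containment (⊆): since 23 | 276 and 23 | 437 (276 = 23·12, 437 = 23·19), every Z-linear combination of 276 and 437 is divisible by 23, so (276, 437) ⊆ (23). Therefore (276, 437) = (23), d = 23.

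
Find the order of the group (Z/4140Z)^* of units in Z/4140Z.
|(Z/4140Z)^*| = 1056

(Z/4140Z)^* consists of the classes a with gcd(a, 4140) = 1, so its order is φ(4140). φ is multiplicative, with φ(p^e) = p^e − p^(e−1). Factorise 4140 = 2^2 · 3^2 · 5 · 23. Then
  φ(4140) = (2^2 − 2^1) · (3^2 − 3^1) · (5 − 1) · (23 − 1) = 2 · 6 · 4 · 22 = 1056.
Thus |(Z/4140Z)^*| = 1056.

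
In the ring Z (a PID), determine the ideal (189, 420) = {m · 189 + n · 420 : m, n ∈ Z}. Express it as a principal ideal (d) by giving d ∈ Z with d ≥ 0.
In the PID Z, (a, b) is generated by gcd(a, b). Compute gcd(420, 189) with the extended Euclidean algorithm, tracking rows (r, s, t) with s·420 + t·189 = r:
  row A: (420, 1, 0)   [1·420 + 0·189 = 420]
  row B: (189, 0, 1)   [0·420 + 1·189 = 189]
  420 = 2·189 + 42   → row C = row A − 2·row B = (42, 1, −2)   [check: 1·420 − 2·189 = 42]
  189 = 4·42 + 21   → row D = row B − 4·row C = (21, −4, 9)   [check: −4·420 + 9·189 = 21]
  42 = 2·21 + 0   → remainder 0, stop. gcd = 21 (last nonzero row D).
So gcd(189, 420) = 21, with Bézout identity −4·420 + 9·189 = 21. Containment (⊇): the Bézout identity exhibits 21 as an element of (189, 420), giving (21) ⊆ (189, 420). Containment (⊆): since 21 | 189 and 21 | 420 (189 = 21·9, 420 = 21·20), every Z-linear combination of 189 and 420 is divisible by 21, so (189, 420) ⊆ (21). Therefore (189, 420) = (21), d = 21.

Final answer: (189, 420) = (21); d = 21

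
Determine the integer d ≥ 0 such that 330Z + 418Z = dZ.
In the PID Z, (a, b) is generated by gcd(a, b). Compute gcd(418, 330) with the extended Euclidean algorithm, tracking rows (r, s, t) with s·418 + t·330 = r:
  row A: (418, 1, 0)   [1·418 + 0·330 = 418]
  row B: (330, 0, 1)   [0·418 + 1·330 = 330]
  418 = 1·330 + 88   → row C = row A − 1·row B = (88, 1, −1)   [check: 1·418 − 1·330 = 88]
  330 = 3·88 + 66   → row D = row B − 3·row C = (66, −3, 4)   [check: −3·418 + 4·330 = 66]
  88 = 1·66 + 22   → row E = row C − 1·row D = (22, 4, −5)   [check: 4·418 − 5·330 = 22]
  66 = 3·22 + 0   → remainder 0, stop. gcd = 22 (last nonzero row E).
So gcd(330, 418) = 22, with Bézout identity 4·418 − 5·330 = 22. Containment (⊇): the Bézout identity exhibits 22 as an element of (330, 418), giving (22) ⊆ (330, 418). Containment (⊆): since 22 | 330 and 22 | 418 (330 = 22·15, 418 = 22·19), every Z-linear combination of 330 and 418 is divisible by 22, so (330, 418) ⊆ (22). Therefore (330, 418) = (22), d = 22.

Final answer: (330, 418) = (22); d = 22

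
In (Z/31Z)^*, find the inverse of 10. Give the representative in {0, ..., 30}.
10^(−1) ≡ 28 (mod 31)

Apply the extended Euclidean algorithm to (31, 10), tracking rows (r, s, t) with s·31 + t·10 = r. Each division r_prev = q·r_cur + r_new produces the new row as (previous row) − q·(current row):
  row A: (31, 1, 0)   [1·31 + 0·10 = 31]
  row B: (10, 0, 1)   [0·31 + 1·10 = 10]
  31 = 3·10 + 1   → row C = row A − 3·row B = (1, 1, −3)   [check: 1·31 − 3·10 = 1]
  10 = 10·1 + 0   → remainder 0, stop. gcd = 1 (last nonzero row C).
The gcd is 1, so 10 is invertible mod 31. The last nonzero row gives 1·31 − 3·10 = 1, so t = −3. So 10^(−1) ≡ −3 ≡ 28 (mod 31). Verify: 10 · 28 = 280 ≡ 1 (mod 31). ✓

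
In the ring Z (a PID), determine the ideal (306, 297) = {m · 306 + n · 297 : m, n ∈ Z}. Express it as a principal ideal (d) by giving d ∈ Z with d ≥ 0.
(306, 297) = (9); d = 9

In the PID Z, (a, b) is generated by gcd(a, b). Compute gcd(306, 297) with the extended Euclidean algorithm, tracking rows (r, s, t) with s·306 + t·297 = r:
  row A: (306, 1, 0)   [1·306 + 0·297 = 306]
  row B: (297, 0, 1)   [0·306 + 1·297 = 297]
  306 = 1·297 + 9   → row C = row A − 1·row B = (9, 1, −1)   [check: 1·306 − 1·297 = 9]
  297 = 33·9 + 0   → remainder 0, stop. gcd = 9 (last nonzero row C).
So gcd(306, 297) = 9, with Bézout identity 1·306 − 1·297 = 9. Containment (⊇): the Bézout identity exhibits 9 as an element of (306, 297), giving (9) ⊆ (306, 297). Containment (⊆): since 9 | 306 and 9 | 297 (306 = 9·34, 297 = 9·33), every Z-linear combination of 306 and 297 is divisible by 9, so (306, 297) ⊆ (9). Therefore (306, 297) = (9), d = 9.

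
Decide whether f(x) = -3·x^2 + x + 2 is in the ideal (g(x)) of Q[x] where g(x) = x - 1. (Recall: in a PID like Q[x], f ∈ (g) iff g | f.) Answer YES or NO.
YES

In Q[x] the ideal (g) consists of all multiples of g, so f ∈ (g) iff g | f, i.e. iff the remainder of f on division by g is 0. Divide f by g (g is monic, so eliminate the leading term of the running remainder at each step):
  leading term -3·x^2: subtract (-3·x)·g(x) = -3·x^2 + 3·x, leaving 2 - 2·x
  leading term -2·x: subtract (-2)·g(x) = 2 - 2·x, leaving 0
The remainder is 0, so f(x) = g(x) · h(x) with h(x) = -3·x - 2. Hence g | f, i.e. f ∈ (g).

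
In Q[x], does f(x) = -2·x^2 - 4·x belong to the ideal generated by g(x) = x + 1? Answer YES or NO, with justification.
NO

In Q[x] the ideal (g) consists of all multiples of g, so f ∈ (g) iff g | f, i.e. iff the remainder of f on division by g is 0. Divide f by g (g is monic, so eliminate the leading term of the running remainder at each step):
  leading term -2·x^2: subtract (-2·x)·g(x) = -2·x^2 - 2·x, leaving -2·x
  leading term -2·x: subtract (-2)·g(x) = -2·x - 2, leaving 2
The remainder r(x) = 2 ≠ 0 (and deg r < deg g), so g ∤ f, i.e. f ∉ (g).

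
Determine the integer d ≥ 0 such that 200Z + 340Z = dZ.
(200, 340) = (20); d = 20

In the PID Z, (a, b) is generated by gcd(a, b). Compute gcd(340, 200) with the extended Euclidean algorithm, tracking rows (r, s, t) with s·340 + t·200 = r:
  row A: (340, 1, 0)   [1·340 + 0·200 = 340]
  row B: (200, 0, 1)   [0·340 + 1·200 = 200]
  340 = 1·200 + 140   → row C = row A − 1·row B = (140, 1, −1)   [check: 1·340 − 1·200 = 140]
  200 = 1·140 + 60   → row D = row B − 1·row C = (60, −1, 2)   [check: −1·340 + 2·200 = 60]
  140 = 2·60 + 20   → row E = row C − 2·row D = (20, 3, −5)   [check: 3·340 − 5·200 = 20]
  60 = 3·20 + 0   → remainder 0, stop. gcd = 20 (last nonzero row E).
So gcd(200, 340) = 20, with Bézout identity 3·340 − 5·200 = 20. Containment (⊇): the Bézout identity exhibits 20 as an element of (200, 340), giving (20) ⊆ (200, 340). Containment (⊆): since 20 | 200 and 20 | 340 (200 = 20·10, 340 = 20·17), every Z-linear combination of 200 and 340 is divisible by 20, so (200, 340) ⊆ (20). Therefore (200, 340) = (20), d = 20.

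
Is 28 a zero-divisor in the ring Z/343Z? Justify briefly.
gcd(28, 343) = 7 > 1, so 28 is not a unit in Z/343Z. In Z/nZ every nonzero non-unit is a zero-divisor: explicitly, take b = 343/gcd = 49 ≠ 0 (mod 343); then 28·49 = 1372 = 4·343, i.e. 28·49 ≡ 0 (mod 343). So 28 is a zero-divisor.

Final answer: YES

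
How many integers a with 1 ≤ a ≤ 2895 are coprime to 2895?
1536

The number of a ∈ {1, ..., 2895} with gcd(a, 2895) = 1 is by definition Euler's totient φ(2895). φ is multiplicative, with φ(p^e) = p^e − p^(e−1). Factorise 2895 = 3 · 5 · 193. Then
  φ(2895) = (3 − 1) · (5 − 1) · (193 − 1) = 2 · 4 · 192 = 1536.
So there are 1536 such integers.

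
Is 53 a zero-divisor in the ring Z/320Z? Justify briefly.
gcd(53, 320) = 1, so 53 is a unit in Z/320Z (it has a multiplicative inverse). A unit cannot be a zero-divisor: if 53·b ≡ 0 then multiplying both sides by 53^(−1) gives b ≡ 0. So 53 is not a zero-divisor.

Final answer: NO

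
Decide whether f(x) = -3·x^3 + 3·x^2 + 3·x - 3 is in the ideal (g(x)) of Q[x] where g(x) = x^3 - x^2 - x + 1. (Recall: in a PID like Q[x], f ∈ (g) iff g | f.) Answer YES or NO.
In Q[x] the ideal (g) consists of all multiples of g, so f ∈ (g) iff g | f, i.e. iff the remainder of f on division by g is 0. Divide f by g (g is monic, so eliminate the leading term of the running remainder at each step):
  leading term -3·x^3: subtract (-3)·g(x) = -3·x^3 + 3·x^2 + 3·x - 3, leaving 0
The remainder is 0, so f(x) = g(x) · h(x) with h(x) = -3. Hence g | f, i.e. f ∈ (g).

Final answer: YES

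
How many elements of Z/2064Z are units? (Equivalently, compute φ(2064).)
An element a ∈ Z/2064Z is a unit iff gcd(a, 2064) = 1, so the number of units is φ(2064). φ is multiplicative, with φ(p^e) = p^e − p^(e−1). Factorise 2064 = 2^4 · 3 · 43. Then
  φ(2064) = (2^4 − 2^3) · (3 − 1) · (43 − 1) = 8 · 2 · 42 = 672.

Final answer: Z/2064Z has φ(2064) = 672 units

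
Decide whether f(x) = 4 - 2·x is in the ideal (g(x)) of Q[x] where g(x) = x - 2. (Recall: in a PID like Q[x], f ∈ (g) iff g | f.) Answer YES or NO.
In Q[x] the ideal (g) consists of all multiples of g, so f ∈ (g) iff g | f, i.e. iff the remainder of f on division by g is 0. Divide f by g (g is monic, so eliminate the leading term of the running remainder at each step):
  leading term -2·x: subtract (-2)·g(x) = 4 - 2·x, leaving 0
The remainder is 0, so f(x) = g(x) · h(x) with h(x) = -2. Hence g | f, i.e. f ∈ (g).

Final answer: YES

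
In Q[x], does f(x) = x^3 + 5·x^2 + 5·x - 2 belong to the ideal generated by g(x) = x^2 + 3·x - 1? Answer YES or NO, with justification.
In Q[x] the ideal (g) consists of all multiples of g, so f ∈ (g) iff g | f, i.e. iff the remainder of f on division by g is 0. Divide f by g (g is monic, so eliminate the leading term of the running remainder at each step):
  leading term x^3: subtract (x)·g(x) = x^3 + 3·x^2 - x, leaving 2·x^2 + 6·x - 2
  leading term 2·x^2: subtract (2)·g(x) = 2·x^2 + 6·x - 2, leaving 0
The remainder is 0, so f(x) = g(x) · h(x) with h(x) = x + 2. Hence g | f, i.e. f ∈ (g).

Final answer: YES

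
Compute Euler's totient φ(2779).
φ is multiplicative, with φ(p^e) = p^e − p^(e−1). Factorise 2779 = 7 · 397. Then
  φ(2779) = (7 − 1) · (397 − 1) = 6 · 396 = 2376.

Final answer: φ(2779) = 2376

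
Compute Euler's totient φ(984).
φ is multiplicative, with φ(p^e) = p^e − p^(e−1). Factorise 984 = 2^3 · 3 · 41. Then
  φ(984) = (2^3 − 2^2) · (3 − 1) · (41 − 1) = 4 · 2 · 40 = 320.

Final answer: φ(984) = 320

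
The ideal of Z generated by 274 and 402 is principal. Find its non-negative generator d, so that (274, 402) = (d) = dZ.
In the PID Z, (a, b) is generated by gcd(a, b). Compute gcd(402, 274) with the extended Euclidean algorithm, tracking rows (r, s, t) with s·402 + t·274 = r:
  row A: (402, 1, 0)   [1·402 + 0·274 = 402]
  row B: (274, 0, 1)   [0·402 + 1·274 = 274]
  402 = 1·274 + 128   → row C = row A − 1·row B = (128, 1, −1)   [check: 1·402 − 1·274 = 128]
  274 = 2·128 + 18   → row D = row B − 2·row C = (18, −2, 3)   [check: −2·402 + 3·274 = 18]
  128 = 7·18 + 2   → row E = row C − 7·row D = (2, 15, −22)   [check: 15·402 − 22·274 = 2]
  18 = 9·2 + 0   → remainder 0, stop. gcd = 2 (last nonzero row E).
So gcd(274, 402) = 2, with Bézout identity 15·402 − 22·274 = 2. Containment (⊇): the Bézout identity exhibits 2 as an element of (274, 402), giving (2) ⊆ (274, 402). Containment (⊆): since 2 | 274 and 2 | 402 (274 = 2·137, 402 = 2·201), every Z-linear combination of 274 and 402 is divisible by 2, so (274, 402) ⊆ (2). Therefore (274, 402) = (2), d = 2.

Final answer: (274, 402) = (2); d = 2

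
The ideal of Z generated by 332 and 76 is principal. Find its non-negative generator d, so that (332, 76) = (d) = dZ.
In the PID Z, (a, b) is generated by gcd(a, b). Compute gcd(332, 76) with the extended Euclidean algorithm, tracking rows (r, s, t) with s·332 + t·76 = r:
  row A: (332, 1, 0)   [1·332 + 0·76 = 332]
  row B: (76, 0, 1)   [0·332 + 1·76 = 76]
  332 = 4·76 + 28   → row C = row A − 4·row B = (28, 1, −4)   [check: 1·332 − 4·76 = 28]
  76 = 2·28 + 20   → row D = row B − 2·row C = (20, −2, 9)   [check: −2·332 + 9·76 = 20]
  28 = 1·20 + 8   → row E = row C − 1·row D = (8, 3, −13)   [check: 3·332 − 13·76 = 8]
  20 = 2·8 + 4   → row F = row D − 2·row E = (4, −8, 35)   [check: −8·332 + 35·76 = 4]
  8 = 2·4 + 0   → remainder 0, stop. gcd = 4 (last nonzero row F).
So gcd(332, 76) = 4, with Bézout identity −8·332 + 35·76 = 4. Containment (⊇): the Bézout identity exhibits 4 as an element of (332, 76), giving (4) ⊆ (332, 76). Containment (⊆): since 4 | 332 and 4 | 76 (332 = 4·83, 76 = 4·19), every Z-linear combination of 332 and 76 is divisible by 4, so (332, 76) ⊆ (4). Therefore (332, 76) = (4), d = 4.

Final answer: (332, 76) = (4); d = 4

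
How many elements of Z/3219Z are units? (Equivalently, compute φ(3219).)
An element a ∈ Z/3219Z is a unit iff gcd(a, 3219) = 1, so the number of units is φ(3219). φ is multiplicative, with φ(p^e) = p^e − p^(e−1). Factorise 3219 = 3 · 29 · 37. Then
  φ(3219) = (3 − 1) · (29 − 1) · (37 − 1) = 2 · 28 · 36 = 2016.

Final answer: Z/3219Z has φ(3219) = 2016 units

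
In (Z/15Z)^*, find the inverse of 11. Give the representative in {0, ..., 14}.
Apply the extended Euclidean algorithm to (15, 11), tracking rows (r, s, t) with s·15 + t·11 = r. Each division r_prev = q·r_cur + r_new produces the new row as (previous row) − q·(current row):
  row A: (15, 1, 0)   [1·15 + 0·11 = 15]
  row B: (11, 0, 1)   [0·15 + 1·11 = 11]
  15 = 1·11 + 4   → row C = row A − 1·row B = (4, 1, −1)   [check: 1·15 − 1·11 = 4]
  11 = 2·4 + 3   → row D = row B − 2·row C = (3, −2, 3)   [check: −2·15 + 3·11 = 3]
  4 = 1·3 + 1   → row E = row C − 1·row D = (1, 3, −4)   [check: 3·15 − 4·11 = 1]
  3 = 3·1 + 0   → remainder 0, stop. gcd = 1 (last nonzero row E).
The gcd is 1, so 11 is invertible mod 15. The last nonzero row gives 3·15 − 4·11 = 1, so t = −4. So 11^(−1) ≡ −4 ≡ 11 (mod 15). Verify: 11 · 11 = 121 ≡ 1 (mod 15). ✓

Final answer: 11^(−1) ≡ 11 (mod 15)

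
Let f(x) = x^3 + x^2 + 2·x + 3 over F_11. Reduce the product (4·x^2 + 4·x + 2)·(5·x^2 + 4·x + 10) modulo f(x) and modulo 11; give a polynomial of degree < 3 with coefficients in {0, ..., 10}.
a · b ≡ 10·x^2 + 5 (mod f(x))

Multiply as integer polynomials: a · b = 20·x^4 + 36·x^3 + 66·x^2 + 48·x + 20. Reducing coefficients mod 11: a · b ≡ 9·x^4 + 3·x^3 + 4·x + 9. Now divide by f(x) = x^3 + x^2 + 2·x + 3 in F_11[x], eliminating the leading term at each step:
  leading term 9·x^4: subtract (9·x)·f(x) = 9·x^4 + 9·x^3 + 7·x^2 + 5·x, leaving 5·x^3 + 4·x^2 + 10·x + 9 (coefficients mod 11)
  leading term 5·x^3: subtract (5)·f(x) = 5·x^3 + 5·x^2 + 10·x + 4, leaving 10·x^2 + 5 (coefficients mod 11)
The degree is now < 3, so this is the remainder. Hence a · b ≡ 10·x^2 + 5 in F_11[x]/(f).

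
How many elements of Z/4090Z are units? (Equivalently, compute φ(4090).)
Z/4090Z has φ(4090) = 1632 units

An element a ∈ Z/4090Z is a unit iff gcd(a, 4090) = 1, so the number of units is φ(4090). φ is multiplicative, with φ(p^e) = p^e − p^(e−1). Factorise 4090 = 2 · 5 · 409. Then
  φ(4090) = (2 − 1) · (5 − 1) · (409 − 1) = 1 · 4 · 408 = 1632.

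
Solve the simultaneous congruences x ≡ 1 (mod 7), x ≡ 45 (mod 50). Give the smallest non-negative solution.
x ≡ 295 (mod 350); the representative in [0, 350) is 295

The moduli 7, 50 are pairwise coprime, so by the CRT there is a unique solution mod 7·50 = 350.
Solve by successive substitution. Start with x ≡ 1 (mod 7).
  Combine with x ≡ 45 (mod 50): write x = 1 + 7·t and require 1 + 7·t ≡ 45 (mod 50), i.e. 7·t ≡ 45 − 1 ≡ 44 (mod 50). Since 7^(−1) ≡ 43 (mod 50), t ≡ 43·44 ≡ 42 (mod 50). So x ≡ 1 + 7·42 = 295 (mod 350).
Unique solution in [0, 350): x = 295.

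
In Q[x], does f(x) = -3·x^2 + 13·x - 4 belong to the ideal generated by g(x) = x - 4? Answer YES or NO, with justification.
In Q[x] the ideal (g) consists of all multiples of g, so f ∈ (g) iff g | f, i.e. iff the remainder of f on division by g is 0. Divide f by g (g is monic, so eliminate the leading term of the running remainder at each step):
  leading term -3·x^2: subtract (-3·x)·g(x) = -3·x^2 + 12·x, leaving x - 4
  leading term x: subtract (1)·g(x) = x - 4, leaving 0
The remainder is 0, so f(x) = g(x) · h(x) with h(x) = 1 - 3·x. Hence g | f, i.e. f ∈ (g).

Final answer: YES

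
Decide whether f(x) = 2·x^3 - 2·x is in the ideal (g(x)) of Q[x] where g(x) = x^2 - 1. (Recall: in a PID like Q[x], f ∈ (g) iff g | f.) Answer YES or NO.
In Q[x] the ideal (g) consists of all multiples of g, so f ∈ (g) iff g | f, i.e. iff the remainder of f on division by g is 0. Divide f by g (g is monic, so eliminate the leading term of the running remainder at each step):
  leading term 2·x^3: subtract (2·x)·g(x) = 2·x^3 - 2·x, leaving 0
The remainder is 0, so f(x) = g(x) · h(x) with h(x) = 2·x. Hence g | f, i.e. f ∈ (g).

Final answer: YES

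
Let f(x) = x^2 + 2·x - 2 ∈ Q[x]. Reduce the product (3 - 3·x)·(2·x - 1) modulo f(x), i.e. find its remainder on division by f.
First multiply in Q[x] without reducing: a · b = -6·x^2 + 9·x - 3. Now divide by f(x) = x^2 + 2·x - 2, eliminating the leading term at each step:
  leading term -6·x^2: subtract (-6)·f(x) = -6·x^2 - 12·x + 12, leaving 21·x - 15
The degree is now < 2, so this is the remainder. Hence a · b ≡ 21·x - 15 in Q[x]/(f).

Final answer: a · b ≡ 21·x - 15 (mod f(x))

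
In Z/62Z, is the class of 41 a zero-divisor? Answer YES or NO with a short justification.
NO

gcd(41, 62) = 1, so 41 is a unit in Z/62Z (it has a multiplicative inverse). A unit cannot be a zero-divisor: if 41·b ≡ 0 then multiplying both sides by 41^(−1) gives b ≡ 0. So 41 is not a zero-divisor.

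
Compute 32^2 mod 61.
Use repeated squaring. Binary(2) = 10. Walk through the bits of the exponent 2 left-to-right: at each bit after the leading one, square the running value, then multiply by 32 if the bit is 1 (always reducing mod 61):
  bit 1 = 1 (leading): start with 32.
  bit 2 = 0: square 32^2 = 1024 ≡ 48 (mod 61).
Final value: 32^2 ≡ 48 (mod 61).

Final answer: 48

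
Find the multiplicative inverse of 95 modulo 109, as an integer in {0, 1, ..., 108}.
95^(−1) ≡ 70 (mod 109)

Apply the extended Euclidean algorithm to (109, 95), tracking rows (r, s, t) with s·109 + t·95 = r. Each division r_prev = q·r_cur + r_new produces the new row as (previous row) − q·(current row):
  row A: (109, 1, 0)   [1·109 + 0·95 = 109]
  row B: (95, 0, 1)   [0·109 + 1·95 = 95]
  109 = 1·95 + 14   → row C = row A − 1·row B = (14, 1, −1)   [check: 1·109 − 1·95 = 14]
  95 = 6·14 + 11   → row D = row B − 6·row C = (11, −6, 7)   [check: −6·109 + 7·95 = 11]
  14 = 1·11 + 3   → row E = row C − 1·row D = (3, 7, −8)   [check: 7·109 − 8·95 = 3]
  11 = 3·3 + 2   → row F = row D − 3·row E = (2, −27, 31)   [check: −27·109 + 31·95 = 2]
  3 = 1·2 + 1   → row G = row E − 1·row F = (1, 34, −39)   [check: 34·109 − 39·95 = 1]
  2 = 2·1 + 0   → remainder 0, stop. gcd = 1 (last nonzero row G).
The gcd is 1, so 95 is invertible mod 109. The last nonzero row gives 34·109 − 39·95 = 1, so t = −39. So 95^(−1) ≡ −39 ≡ 70 (mod 109). Verify: 95 · 70 = 6650 ≡ 1 (mod 109). ✓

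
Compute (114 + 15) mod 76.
Reduce the summands first: 114 ≡ 38 (mod 76), so 114 + 15 ≡ 38 + 15 (mod 76). 38 + 15 = 53; 53 = 0·76 + 53, so (114 + 15) mod 76 = 53.

Final answer: 53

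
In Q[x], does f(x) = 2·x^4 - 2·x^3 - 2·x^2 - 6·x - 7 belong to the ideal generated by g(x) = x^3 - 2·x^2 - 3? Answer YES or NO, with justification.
NO

In Q[x] the ideal (g) consists of all multiples of g, so f ∈ (g) iff g | f, i.e. iff the remainder of f on division by g is 0. Divide f by g (g is monic, so eliminate the leading term of the running remainder at each step):
  leading term 2·x^4: subtract (2·x)·g(x) = 2·x^4 - 4·x^3 - 6·x, leaving 2·x^3 - 2·x^2 - 7
  leading term 2·x^3: subtract (2)·g(x) = 2·x^3 - 4·x^2 - 6, leaving 2·x^2 - 1
The remainder r(x) = 2·x^2 - 1 ≠ 0 (and deg r < deg g), so g ∤ f, i.e. f ∉ (g).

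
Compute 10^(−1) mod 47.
10^(−1) ≡ 33 (mod 47)

Apply the extended Euclidean algorithm to (47, 10), tracking rows (r, s, t) with s·47 + t·10 = r. Each division r_prev = q·r_cur + r_new produces the new row as (previous row) − q·(current row):
  row A: (47, 1, 0)   [1·47 + 0·10 = 47]
  row B: (10, 0, 1)   [0·47 + 1·10 = 10]
  47 = 4·10 + 7   → row C = row A − 4·row B = (7, 1, −4)   [check: 1·47 − 4·10 = 7]
  10 = 1·7 + 3   → row D = row B − 1·row C = (3, −1, 5)   [check: −1·47 + 5·10 = 3]
  7 = 2·3 + 1   → row E = row C − 2·row D = (1, 3, −14)   [check: 3·47 − 14·10 = 1]
  3 = 3·1 + 0   → remainder 0, stop. gcd = 1 (last nonzero row E).
The gcd is 1, so 10 is invertible mod 47. The last nonzero row gives 3·47 − 14·10 = 1, so t = −14. So 10^(−1) ≡ −14 ≡ 33 (mod 47). Verify: 10 · 33 = 330 ≡ 1 (mod 47). ✓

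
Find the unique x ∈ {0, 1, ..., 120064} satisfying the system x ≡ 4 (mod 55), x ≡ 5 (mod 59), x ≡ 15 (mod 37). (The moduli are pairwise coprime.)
x ≡ 112754 (mod 120065); the representative in [0, 120065) is 112754

The moduli 55, 59, 37 are pairwise coprime, so by the CRT there is a unique solution mod 55·59·37 = 120065.
Solve by successive substitution. Start with x ≡ 4 (mod 55).
  Combine with x ≡ 5 (mod 59): write x = 4 + 55·t and require 4 + 55·t ≡ 5 (mod 59), i.e. 55·t ≡ 5 − 4 ≡ 1 (mod 59). Since 55^(−1) ≡ 44 (mod 59), t ≡ 44·1 ≡ 44 (mod 59). So x ≡ 4 + 55·44 = 2424 (mod 3245).
  Combine with x ≡ 15 (mod 37): write x = 2424 + 3245·t and require 2424 + 3245·t ≡ 15 (mod 37), i.e. 3245·t ≡ 15 − 2424 ≡ 33 (mod 37). Since 3245^(−1) ≡ 10 (mod 37) (3245 ≡ 26 (mod 37)), t ≡ 10·33 ≡ 34 (mod 37). So x ≡ 2424 + 3245·34 = 112754 (mod 120065).
Unique solution in [0, 120065): x = 112754.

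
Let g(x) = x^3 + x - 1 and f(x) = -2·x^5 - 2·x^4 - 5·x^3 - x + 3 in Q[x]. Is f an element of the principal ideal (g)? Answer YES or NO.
YES

In Q[x] the ideal (g) consists of all multiples of g, so f ∈ (g) iff g | f, i.e. iff the remainder of f on division by g is 0. Divide f by g (g is monic, so eliminate the leading term of the running remainder at each step):
  leading term -2·x^5: subtract (-2·x^2)·g(x) = -2·x^5 - 2·x^3 + 2·x^2, leaving -2·x^4 - 3·x^3 - 2·x^2 - x + 3
  leading term -2·x^4: subtract (-2·x)·g(x) = -2·x^4 - 2·x^2 + 2·x, leaving -3·x^3 - 3·x + 3
  leading term -3·x^3: subtract (-3)·g(x) = -3·x^3 - 3·x + 3, leaving 0
The remainder is 0, so f(x) = g(x) · h(x) with h(x) = -2·x^2 - 2·x - 3. Hence g | f, i.e. f ∈ (g).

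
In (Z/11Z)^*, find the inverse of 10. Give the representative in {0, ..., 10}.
10^(−1) ≡ 10 (mod 11)

Apply the extended Euclidean algorithm to (11, 10), tracking rows (r, s, t) with s·11 + t·10 = r. Each division r_prev = q·r_cur + r_new produces the new row as (previous row) − q·(current row):
  row A: (11, 1, 0)   [1·11 + 0·10 = 11]
  row B: (10, 0, 1)   [0·11 + 1·10 = 10]
  11 = 1·10 + 1   → row C = row A − 1·row B = (1, 1, −1)   [check: 1·11 − 1·10 = 1]
  10 = 10·1 + 0   → remainder 0, stop. gcd = 1 (last nonzero row C).
The gcd is 1, so 10 is invertible mod 11. The last nonzero row gives 1·11 − 1·10 = 1, so t = −1. So 10^(−1) ≡ −1 ≡ 10 (mod 11). Verify: 10 · 10 = 100 ≡ 1 (mod 11). ✓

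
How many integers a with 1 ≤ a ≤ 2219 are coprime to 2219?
1896

The number of a ∈ {1, ..., 2219} with gcd(a, 2219) = 1 is by definition Euler's totient φ(2219). φ is multiplicative, with φ(p^e) = p^e − p^(e−1). Factorise 2219 = 7 · 317. Then
  φ(2219) = (7 − 1) · (317 − 1) = 6 · 316 = 1896.
So there are 1896 such integers.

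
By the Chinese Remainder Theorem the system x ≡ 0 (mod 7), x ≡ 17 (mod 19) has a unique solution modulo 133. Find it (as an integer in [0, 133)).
x ≡ 112 (mod 133); the representative in [0, 133) is 112

The moduli 7, 19 are pairwise coprime, so by the CRT there is a unique solution mod 7·19 = 133.
Solve by successive substitution. Start with x ≡ 0 (mod 7).
  Combine with x ≡ 17 (mod 19): write x = 7·t and require 7·t ≡ 17 (mod 19). Since 7^(−1) ≡ 11 (mod 19), t ≡ 11·17 ≡ 16 (mod 19). So x ≡ 7·16 = 112 (mod 133).
Unique solution in [0, 133): x = 112.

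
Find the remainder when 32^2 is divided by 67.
19

Use repeated squaring. Binary(2) = 10. Walk through the bits of the exponent 2 left-to-right: at each bit after the leading one, square the running value, then multiply by 32 if the bit is 1 (always reducing mod 67):
  bit 1 = 1 (leading): start with 32.
  bit 2 = 0: square 32^2 = 1024 ≡ 19 (mod 67).
Final value: 32^2 ≡ 19 (mod 67).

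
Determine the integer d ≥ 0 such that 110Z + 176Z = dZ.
(110, 176) = (22); d = 22

In the PID Z, (a, b) is generated by gcd(a, b). Compute gcd(176, 110) with the extended Euclidean algorithm, tracking rows (r, s, t) with s·176 + t·110 = r:
  row A: (176, 1, 0)   [1·176 + 0·110 = 176]
  row B: (110, 0, 1)   [0·176 + 1·110 = 110]
  176 = 1·110 + 66   → row C = row A − 1·row B = (66, 1, −1)   [check: 1·176 − 1·110 = 66]
  110 = 1·66 + 44   → row D = row B − 1·row C = (44, −1, 2)   [check: −1·176 + 2·110 = 44]
  66 = 1·44 + 22   → row E = row C − 1·row D = (22, 2, −3)   [check: 2·176 − 3·110 = 22]
  44 = 2·22 + 0   → remainder 0, stop. gcd = 22 (last nonzero row E).
So gcd(110, 176) = 22, with Bézout identity 2·176 − 3·110 = 22. Containment (⊇): the Bézout identity exhibits 22 as an element of (110, 176), giving (22) ⊆ (110, 176). Containment (⊆): since 22 | 110 and 22 | 176 (110 = 22·5, 176 = 22·8), every Z-linear combination of 110 and 176 is divisible by 22, so (110, 176) ⊆ (22). Therefore (110, 176) = (22), d = 22.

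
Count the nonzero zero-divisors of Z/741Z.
Z/741Z has 308 nonzero zero-divisors

In Z/741Z each nonzero element is either a unit (gcd with 741 is 1) or a zero-divisor (gcd > 1). The number of units is φ(741): factorise 741 = 3 · 13 · 19, so φ(741) = (3 − 1) · (13 − 1) · (19 − 1) = 2 · 12 · 18 = 432. The nonzero elements number 741 − 1 = 740. Hence the nonzero zero-divisors number 740 − 432 = 308.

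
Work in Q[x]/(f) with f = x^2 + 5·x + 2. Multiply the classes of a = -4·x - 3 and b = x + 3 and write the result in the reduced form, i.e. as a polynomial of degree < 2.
First multiply in Q[x] without reducing: a · b = -4·x^2 - 15·x - 9. Now divide by f(x) = x^2 + 5·x + 2, eliminating the leading term at each step:
  leading term -4·x^2: subtract (-4)·f(x) = -4·x^2 - 20·x - 8, leaving 5·x - 1
The degree is now < 2, so this is the remainder. Hence a · b ≡ 5·x - 1 in Q[x]/(f).

Final answer: a · b ≡ 5·x - 1 (mod f(x))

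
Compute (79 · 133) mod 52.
Reduce the factors first: 79 ≡ 27, 133 ≡ 29 (mod 52), so 79 · 133 ≡ 27 · 29 (mod 52). 27 · 29 = 783. Dividing by 52: 783 = 15·52 + 3. So (79 · 133) mod 52 = 3.

Final answer: 3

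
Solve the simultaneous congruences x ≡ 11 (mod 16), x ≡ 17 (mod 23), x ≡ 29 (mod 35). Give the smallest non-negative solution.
x ≡ 10459 (mod 12880); the representative in [0, 12880) is 10459

The moduli 16, 23, 35 are pairwise coprime, so by the CRT there is a unique solution mod 16·23·35 = 12880.
Solve by successive substitution. Start with x ≡ 11 (mod 16).
  Combine with x ≡ 17 (mod 23): write x = 11 + 16·t and require 11 + 16·t ≡ 17 (mod 23), i.e. 16·t ≡ 17 − 11 ≡ 6 (mod 23). Since 16^(−1) ≡ 13 (mod 23), t ≡ 13·6 ≡ 9 (mod 23). So x ≡ 11 + 16·9 = 155 (mod 368).
  Combine with x ≡ 29 (mod 35): write x = 155 + 368·t and require 155 + 368·t ≡ 29 (mod 35), i.e. 368·t ≡ 29 − 155 ≡ 14 (mod 35). Since 368^(−1) ≡ 2 (mod 35) (368 ≡ 18 (mod 35)), t ≡ 2·14 ≡ 28 (mod 35). So x ≡ 155 + 368·28 = 10459 (mod 12880).
Unique solution in [0, 12880): x = 10459.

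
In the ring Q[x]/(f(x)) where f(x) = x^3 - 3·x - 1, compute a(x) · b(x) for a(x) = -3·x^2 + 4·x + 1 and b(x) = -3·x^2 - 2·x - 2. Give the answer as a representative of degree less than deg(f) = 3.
a · b ≡ 22·x^2 - 19·x - 8 (mod f(x))

First multiply in Q[x] without reducing: a · b = 9·x^4 - 6·x^3 - 5·x^2 - 10·x - 2. Now divide by f(x) = x^3 - 3·x - 1, eliminating the leading term at each step:
  leading term 9·x^4: subtract (9·x)·f(x) = 9·x^4 - 27·x^2 - 9·x, leaving -6·x^3 + 22·x^2 - x - 2
  leading term -6·x^3: subtract (-6)·f(x) = -6·x^3 + 18·x + 6, leaving 22·x^2 - 19·x - 8
The degree is now < 3, so this is the remainder. Hence a · b ≡ 22·x^2 - 19·x - 8 in Q[x]/(f).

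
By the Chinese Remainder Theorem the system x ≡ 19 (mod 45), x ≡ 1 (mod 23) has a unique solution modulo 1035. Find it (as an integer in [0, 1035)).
x ≡ 829 (mod 1035); the representative in [0, 1035) is 829

The moduli 45, 23 are pairwise coprime, so by the CRT there is a unique solution mod 45·23 = 1035.
Solve by successive substitution. Start with x ≡ 19 (mod 45).
  Combine with x ≡ 1 (mod 23): write x = 19 + 45·t and require 19 + 45·t ≡ 1 (mod 23), i.e. 45·t ≡ 1 − 19 ≡ 5 (mod 23). Since 45^(−1) ≡ 22 (mod 23) (45 ≡ 22 (mod 23)), t ≡ 22·5 ≡ 18 (mod 23). So x ≡ 19 + 45·18 = 829 (mod 1035).
Unique solution in [0, 1035): x = 829.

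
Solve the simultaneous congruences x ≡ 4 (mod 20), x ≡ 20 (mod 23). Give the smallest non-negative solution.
The moduli 20, 23 are pairwise coprime, so by the CRT there is a unique solution mod 20·23 = 460.
Solve by successive substitution. Start with x ≡ 4 (mod 20).
  Combine with x ≡ 20 (mod 23): write x = 4 + 20·t and require 4 + 20·t ≡ 20 (mod 23), i.e. 20·t ≡ 20 − 4 ≡ 16 (mod 23). Since 20^(−1) ≡ 15 (mod 23), t ≡ 15·16 ≡ 10 (mod 23). So x ≡ 4 + 20·10 = 204 (mod 460).
Unique solution in [0, 460): x = 204.

Final answer: x ≡ 204 (mod 460); the representative in [0, 460) is 204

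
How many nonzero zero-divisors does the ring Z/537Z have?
In Z/537Z each nonzero element is either a unit (gcd with 537 is 1) or a zero-divisor (gcd > 1). The number of units is φ(537): factorise 537 = 3 · 179, so φ(537) = (3 − 1) · (179 − 1) = 2 · 178 = 356. The nonzero elements number 537 − 1 = 536. Hence the nonzero zero-divisors number 536 − 356 = 180.

Final answer: Z/537Z has 180 nonzero zero-divisors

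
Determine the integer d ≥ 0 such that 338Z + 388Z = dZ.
(338, 388) = (2); d = 2

In the PID Z, (a, b) is generated by gcd(a, b). Compute gcd(388, 338) with the extended Euclidean algorithm, tracking rows (r, s, t) with s·388 + t·338 = r:
  row A: (388, 1, 0)   [1·388 + 0·338 = 388]
  row B: (338, 0, 1)   [0·388 + 1·338 = 338]
  388 = 1·338 + 50   → row C = row A − 1·row B = (50, 1, −1)   [check: 1·388 − 1·338 = 50]
  338 = 6·50 + 38   → row D = row B − 6·row C = (38, −6, 7)   [check: −6·388 + 7·338 = 38]
  50 = 1·38 + 12   → row E = row C − 1·row D = (12, 7, −8)   [check: 7·388 − 8·338 = 12]
  38 = 3·12 + 2   → row F = row D − 3·row E = (2, −27, 31)   [check: −27·388 + 31·338 = 2]
  12 = 6·2 + 0   → remainder 0, stop. gcd = 2 (last nonzero row F).
So gcd(338, 388) = 2, with Bézout identity −27·388 + 31·338 = 2. Containment (⊇): the Bézout identity exhibits 2 as an element of (338, 388), giving (2) ⊆ (338, 388). Containment (⊆): since 2 | 338 and 2 | 388 (338 = 2·169, 388 = 2·194), every Z-linear combination of 338 and 388 is divisible by 2, so (338, 388) ⊆ (2). Therefore (338, 388) = (2), d = 2.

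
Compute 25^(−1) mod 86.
25^(−1) ≡ 31 (mod 86)

Apply the extended Euclidean algorithm to (86, 25), tracking rows (r, s, t) with s·86 + t·25 = r. Each division r_prev = q·r_cur + r_new produces the new row as (previous row) − q·(current row):
  row A: (86, 1, 0)   [1·86 + 0·25 = 86]
  row B: (25, 0, 1)   [0·86 + 1·25 = 25]
  86 = 3·25 + 11   → row C = row A − 3·row B = (11, 1, −3)   [check: 1·86 − 3·25 = 11]
  25 = 2·11 + 3   → row D = row B − 2·row C = (3, −2, 7)   [check: −2·86 + 7·25 = 3]
  11 = 3·3 + 2   → row E = row C − 3·row D = (2, 7, −24)   [check: 7·86 − 24·25 = 2]
  3 = 1·2 + 1   → row F = row D − 1·row E = (1, −9, 31)   [check: −9·86 + 31·25 = 1]
  2 = 2·1 + 0   → remainder 0, stop. gcd = 1 (last nonzero row F).
The gcd is 1, so 25 is invertible mod 86. The last nonzero row gives −9·86 + 31·25 = 1, so t = 31. So 25^(−1) ≡ 31 (mod 86). Verify: 25 · 31 = 775 ≡ 1 (mod 86). ✓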